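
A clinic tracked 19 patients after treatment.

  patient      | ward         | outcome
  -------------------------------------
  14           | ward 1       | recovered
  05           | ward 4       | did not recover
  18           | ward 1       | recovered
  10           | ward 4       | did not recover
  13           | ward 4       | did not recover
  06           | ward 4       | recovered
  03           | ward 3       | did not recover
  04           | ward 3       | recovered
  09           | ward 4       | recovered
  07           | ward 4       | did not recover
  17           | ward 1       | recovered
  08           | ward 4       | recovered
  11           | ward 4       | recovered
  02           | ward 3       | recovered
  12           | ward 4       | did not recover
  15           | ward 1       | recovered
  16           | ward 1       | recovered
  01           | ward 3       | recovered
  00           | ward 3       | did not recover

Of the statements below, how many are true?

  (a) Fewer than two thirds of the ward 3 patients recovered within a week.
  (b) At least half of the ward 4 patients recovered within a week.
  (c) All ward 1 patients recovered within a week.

2

(a) ward 3: |A| = 5, |A ∩ B| = 3; needs |A ∩ B| / |A| < 2/3 — true.
(b) ward 4: |A| = 9, |A ∩ B| = 4; needs |A ∩ B| ≥ |A ∖ B| — false.
(c) ward 1: |A| = 5, |A ∩ B| = 5; needs A ⊆ B, i.e. every element of A is in B (|A ∖ B| = 0) — true.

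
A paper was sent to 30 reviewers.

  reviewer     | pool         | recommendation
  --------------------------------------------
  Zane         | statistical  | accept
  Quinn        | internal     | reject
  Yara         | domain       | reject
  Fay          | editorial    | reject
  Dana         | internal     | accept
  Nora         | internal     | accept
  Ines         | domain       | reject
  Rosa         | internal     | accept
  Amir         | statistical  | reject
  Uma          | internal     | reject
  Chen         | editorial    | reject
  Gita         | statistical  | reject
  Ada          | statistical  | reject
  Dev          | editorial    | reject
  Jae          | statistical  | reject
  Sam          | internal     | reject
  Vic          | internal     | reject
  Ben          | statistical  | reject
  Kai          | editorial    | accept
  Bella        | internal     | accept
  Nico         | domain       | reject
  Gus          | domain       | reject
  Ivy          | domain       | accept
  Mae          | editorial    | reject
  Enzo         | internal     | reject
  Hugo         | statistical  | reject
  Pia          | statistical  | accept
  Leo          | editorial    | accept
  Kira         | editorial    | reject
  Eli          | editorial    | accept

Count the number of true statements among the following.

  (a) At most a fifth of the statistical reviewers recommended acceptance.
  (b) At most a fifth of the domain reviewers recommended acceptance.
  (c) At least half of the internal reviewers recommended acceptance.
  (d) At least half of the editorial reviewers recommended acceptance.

1

(a) statistical: |A| = 8, |A ∩ B| = 2; needs |A ∩ B| / |A| ≤ 1/5 — false.
(b) domain: |A| = 5, |A ∩ B| = 1; needs |A ∩ B| / |A| ≤ 1/5 — true.
(c) internal: |A| = 9, |A ∩ B| = 4; needs |A ∩ B| ≥ |A ∖ B| — false.
(d) editorial: |A| = 8, |A ∩ B| = 3; needs |A ∩ B| ≥ |A ∖ B| — false.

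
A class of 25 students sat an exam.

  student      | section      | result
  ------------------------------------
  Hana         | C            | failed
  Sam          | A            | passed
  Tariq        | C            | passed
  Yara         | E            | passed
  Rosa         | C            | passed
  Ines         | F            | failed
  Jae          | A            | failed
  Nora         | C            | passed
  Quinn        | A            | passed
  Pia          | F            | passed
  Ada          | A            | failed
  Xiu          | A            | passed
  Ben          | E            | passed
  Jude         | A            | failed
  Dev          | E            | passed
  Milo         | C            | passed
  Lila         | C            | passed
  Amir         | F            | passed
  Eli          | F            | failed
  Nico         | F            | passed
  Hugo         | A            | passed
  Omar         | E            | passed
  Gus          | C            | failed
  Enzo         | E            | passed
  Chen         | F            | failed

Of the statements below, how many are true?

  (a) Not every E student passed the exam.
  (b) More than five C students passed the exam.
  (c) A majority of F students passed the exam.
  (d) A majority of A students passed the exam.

1

(a) E: |A| = 5, |A ∩ B| = 5; needs A ⊄ B (|A ∖ B| ≥ 1) — false.
(b) C: |A| = 7, |A ∩ B| = 5; needs |A ∩ B| > 5 — false.
(c) F: |A| = 6, |A ∩ B| = 3; needs |A ∩ B| > |A ∖ B| — false.
(d) A: |A| = 7, |A ∩ B| = 4; needs |A ∩ B| > |A ∖ B| — true.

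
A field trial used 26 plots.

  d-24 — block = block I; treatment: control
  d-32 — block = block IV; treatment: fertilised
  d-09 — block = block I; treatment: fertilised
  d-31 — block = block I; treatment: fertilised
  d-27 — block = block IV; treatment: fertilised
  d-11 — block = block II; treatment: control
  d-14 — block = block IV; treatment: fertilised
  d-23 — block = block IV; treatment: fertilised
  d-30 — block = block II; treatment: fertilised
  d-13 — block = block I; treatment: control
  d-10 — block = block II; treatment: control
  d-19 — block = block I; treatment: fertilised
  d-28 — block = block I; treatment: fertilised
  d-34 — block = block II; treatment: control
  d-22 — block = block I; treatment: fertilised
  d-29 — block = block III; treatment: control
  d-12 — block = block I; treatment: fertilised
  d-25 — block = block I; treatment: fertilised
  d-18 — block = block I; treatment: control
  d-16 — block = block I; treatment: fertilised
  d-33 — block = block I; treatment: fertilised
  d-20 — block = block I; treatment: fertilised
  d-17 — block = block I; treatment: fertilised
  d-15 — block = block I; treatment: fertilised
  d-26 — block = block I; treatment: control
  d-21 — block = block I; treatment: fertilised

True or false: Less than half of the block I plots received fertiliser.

False

The determiner here denotes the relation: |A ∩ B| < |A ∖ B|.
|A| = 17, |A ∩ B| = 13, |A ∖ B| = 4.
13 > 4, so the statement is false.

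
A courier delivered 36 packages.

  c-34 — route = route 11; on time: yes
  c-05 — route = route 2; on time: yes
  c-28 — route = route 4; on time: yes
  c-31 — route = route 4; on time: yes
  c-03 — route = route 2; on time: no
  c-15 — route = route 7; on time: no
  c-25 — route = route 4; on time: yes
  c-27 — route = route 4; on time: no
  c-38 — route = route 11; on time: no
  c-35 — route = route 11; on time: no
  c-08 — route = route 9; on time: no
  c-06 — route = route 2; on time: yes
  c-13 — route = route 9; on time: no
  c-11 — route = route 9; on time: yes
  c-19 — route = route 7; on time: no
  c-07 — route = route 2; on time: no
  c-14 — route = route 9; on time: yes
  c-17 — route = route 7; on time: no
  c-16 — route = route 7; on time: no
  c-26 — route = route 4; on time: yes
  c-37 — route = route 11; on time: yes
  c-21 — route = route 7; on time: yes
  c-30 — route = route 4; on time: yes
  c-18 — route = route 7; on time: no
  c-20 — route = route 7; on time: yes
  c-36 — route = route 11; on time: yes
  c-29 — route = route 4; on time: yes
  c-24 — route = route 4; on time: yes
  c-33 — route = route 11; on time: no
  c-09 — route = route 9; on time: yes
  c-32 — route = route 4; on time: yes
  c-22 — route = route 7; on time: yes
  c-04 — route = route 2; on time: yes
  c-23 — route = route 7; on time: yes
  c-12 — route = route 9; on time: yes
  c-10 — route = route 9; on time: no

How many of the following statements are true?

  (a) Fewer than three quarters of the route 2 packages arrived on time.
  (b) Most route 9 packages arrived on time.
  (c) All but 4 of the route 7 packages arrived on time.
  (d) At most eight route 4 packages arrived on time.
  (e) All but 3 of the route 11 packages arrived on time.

(a) route 2: |A| = 5, |A ∩ B| = 3; needs |A ∩ B| / |A| < 3/4 — true.
(b) route 9: |A| = 7, |A ∩ B| = 4; needs |A ∩ B| > |A ∖ B| — true.
(c) route 7: |A| = 9, |A ∩ B| = 4; needs |A ∖ B| = 4 — false.
(d) route 4: |A| = 9, |A ∩ B| = 8; needs |A ∩ B| ≤ 8 — true.
(e) route 11: |A| = 6, |A ∩ B| = 3; needs |A ∖ B| = 3 — true.

4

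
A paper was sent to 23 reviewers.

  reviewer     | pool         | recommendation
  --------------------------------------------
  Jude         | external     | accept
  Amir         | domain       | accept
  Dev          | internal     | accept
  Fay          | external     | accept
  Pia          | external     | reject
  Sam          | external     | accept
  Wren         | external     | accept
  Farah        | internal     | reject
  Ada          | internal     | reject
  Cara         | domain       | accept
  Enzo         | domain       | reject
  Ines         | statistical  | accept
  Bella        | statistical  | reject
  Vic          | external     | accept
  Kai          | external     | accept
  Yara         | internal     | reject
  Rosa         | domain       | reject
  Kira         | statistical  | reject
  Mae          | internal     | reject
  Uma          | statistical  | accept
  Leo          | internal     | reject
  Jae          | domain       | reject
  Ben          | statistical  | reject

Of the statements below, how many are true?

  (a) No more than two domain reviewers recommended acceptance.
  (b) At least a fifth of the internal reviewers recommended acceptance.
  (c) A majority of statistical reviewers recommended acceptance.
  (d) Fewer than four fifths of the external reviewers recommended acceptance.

(a) domain: |A| = 5, |A ∩ B| = 2; needs |A ∩ B| ≤ 2 — true.
(b) internal: |A| = 6, |A ∩ B| = 1; needs |A ∩ B| / |A| ≥ 1/5 — false.
(c) statistical: |A| = 5, |A ∩ B| = 2; needs |A ∩ B| > |A ∖ B| — false.
(d) external: |A| = 7, |A ∩ B| = 6; needs |A ∩ B| / |A| < 4/5 — false.

1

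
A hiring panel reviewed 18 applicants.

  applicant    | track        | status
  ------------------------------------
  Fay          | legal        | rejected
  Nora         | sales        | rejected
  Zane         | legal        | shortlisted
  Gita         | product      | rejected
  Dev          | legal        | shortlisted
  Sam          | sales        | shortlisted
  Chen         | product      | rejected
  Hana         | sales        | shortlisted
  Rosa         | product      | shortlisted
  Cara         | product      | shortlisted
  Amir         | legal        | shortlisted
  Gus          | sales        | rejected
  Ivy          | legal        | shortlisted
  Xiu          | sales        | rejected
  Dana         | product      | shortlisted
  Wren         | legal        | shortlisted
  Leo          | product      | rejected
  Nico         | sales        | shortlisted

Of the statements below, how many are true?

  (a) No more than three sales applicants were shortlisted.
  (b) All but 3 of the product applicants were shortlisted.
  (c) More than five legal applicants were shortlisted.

2

(a) sales: |A| = 6, |A ∩ B| = 3; needs |A ∩ B| ≤ 3 — true.
(b) product: |A| = 6, |A ∩ B| = 3; needs |A ∖ B| = 3 — true.
(c) legal: |A| = 6, |A ∩ B| = 5; needs |A ∩ B| > 5 — false.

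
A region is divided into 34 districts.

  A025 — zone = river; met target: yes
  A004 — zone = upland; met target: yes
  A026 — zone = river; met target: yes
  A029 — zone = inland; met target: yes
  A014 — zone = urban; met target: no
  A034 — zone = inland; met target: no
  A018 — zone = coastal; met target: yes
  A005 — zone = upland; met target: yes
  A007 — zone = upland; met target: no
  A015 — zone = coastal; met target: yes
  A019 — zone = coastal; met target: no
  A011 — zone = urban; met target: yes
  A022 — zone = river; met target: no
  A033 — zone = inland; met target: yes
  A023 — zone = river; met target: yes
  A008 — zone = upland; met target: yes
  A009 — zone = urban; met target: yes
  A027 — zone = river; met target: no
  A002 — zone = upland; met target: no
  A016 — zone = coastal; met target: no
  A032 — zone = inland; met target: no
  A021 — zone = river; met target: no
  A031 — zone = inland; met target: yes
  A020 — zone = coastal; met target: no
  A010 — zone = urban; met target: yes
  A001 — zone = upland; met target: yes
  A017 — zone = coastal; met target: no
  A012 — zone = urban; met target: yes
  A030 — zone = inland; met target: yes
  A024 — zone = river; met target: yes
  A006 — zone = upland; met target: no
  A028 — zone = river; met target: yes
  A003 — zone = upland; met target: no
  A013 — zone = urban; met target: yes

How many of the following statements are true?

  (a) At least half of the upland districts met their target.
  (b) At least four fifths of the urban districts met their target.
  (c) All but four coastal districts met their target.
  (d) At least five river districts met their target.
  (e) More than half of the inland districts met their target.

5

(a) upland: |A| = 8, |A ∩ B| = 4; needs |A ∩ B| ≥ |A ∖ B| — true.
(b) urban: |A| = 6, |A ∩ B| = 5; needs |A ∩ B| / |A| ≥ 4/5 — true.
(c) coastal: |A| = 6, |A ∩ B| = 2; needs |A ∖ B| = 4 — true.
(d) river: |A| = 8, |A ∩ B| = 5; needs |A ∩ B| ≥ 5 — true.
(e) inland: |A| = 6, |A ∩ B| = 4; needs |A ∩ B| > |A ∖ B| — true.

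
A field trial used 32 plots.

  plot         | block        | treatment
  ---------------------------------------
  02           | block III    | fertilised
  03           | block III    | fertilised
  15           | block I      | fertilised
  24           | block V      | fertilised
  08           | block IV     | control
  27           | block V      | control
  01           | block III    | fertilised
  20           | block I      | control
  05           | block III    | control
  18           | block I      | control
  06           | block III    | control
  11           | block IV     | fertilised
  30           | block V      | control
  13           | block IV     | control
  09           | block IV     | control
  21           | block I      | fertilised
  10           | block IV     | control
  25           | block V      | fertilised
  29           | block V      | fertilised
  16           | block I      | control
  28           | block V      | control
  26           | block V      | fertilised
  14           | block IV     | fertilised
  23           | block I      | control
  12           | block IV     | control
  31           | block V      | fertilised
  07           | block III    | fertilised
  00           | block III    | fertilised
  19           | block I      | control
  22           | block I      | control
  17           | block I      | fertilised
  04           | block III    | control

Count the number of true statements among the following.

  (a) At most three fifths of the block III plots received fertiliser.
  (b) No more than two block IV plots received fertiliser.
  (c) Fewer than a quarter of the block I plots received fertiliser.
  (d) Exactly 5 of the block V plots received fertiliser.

2

(a) block III: |A| = 8, |A ∩ B| = 5; needs |A ∩ B| / |A| ≤ 3/5 — false.
(b) block IV: |A| = 7, |A ∩ B| = 2; needs |A ∩ B| ≤ 2 — true.
(c) block I: |A| = 9, |A ∩ B| = 3; needs |A ∩ B| / |A| < 1/4 — false.
(d) block V: |A| = 8, |A ∩ B| = 5; needs |A ∩ B| = 5 — true.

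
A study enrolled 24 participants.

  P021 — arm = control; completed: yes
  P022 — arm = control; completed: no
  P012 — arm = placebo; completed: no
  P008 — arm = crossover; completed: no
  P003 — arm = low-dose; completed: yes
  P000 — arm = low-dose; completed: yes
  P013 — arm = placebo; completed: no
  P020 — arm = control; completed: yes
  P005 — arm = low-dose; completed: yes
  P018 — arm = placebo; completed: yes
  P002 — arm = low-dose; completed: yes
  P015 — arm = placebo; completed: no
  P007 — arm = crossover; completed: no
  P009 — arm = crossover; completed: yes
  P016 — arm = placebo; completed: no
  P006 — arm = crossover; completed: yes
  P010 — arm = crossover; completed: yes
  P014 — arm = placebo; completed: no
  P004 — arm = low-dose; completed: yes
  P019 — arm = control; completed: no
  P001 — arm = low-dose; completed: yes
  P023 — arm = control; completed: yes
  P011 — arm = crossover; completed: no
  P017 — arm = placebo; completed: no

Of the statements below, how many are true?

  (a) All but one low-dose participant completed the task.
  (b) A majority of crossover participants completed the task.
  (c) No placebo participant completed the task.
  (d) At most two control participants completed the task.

(a) low-dose: |A| = 6, |A ∩ B| = 6; needs |A ∖ B| = 1 — false.
(b) crossover: |A| = 6, |A ∩ B| = 3; needs |A ∩ B| > |A ∖ B| — false.
(c) placebo: |A| = 7, |A ∩ B| = 1; needs A ∩ B = ∅ (|A ∩ B| = 0) — false.
(d) control: |A| = 5, |A ∩ B| = 3; needs |A ∩ B| ≤ 2 — false.

0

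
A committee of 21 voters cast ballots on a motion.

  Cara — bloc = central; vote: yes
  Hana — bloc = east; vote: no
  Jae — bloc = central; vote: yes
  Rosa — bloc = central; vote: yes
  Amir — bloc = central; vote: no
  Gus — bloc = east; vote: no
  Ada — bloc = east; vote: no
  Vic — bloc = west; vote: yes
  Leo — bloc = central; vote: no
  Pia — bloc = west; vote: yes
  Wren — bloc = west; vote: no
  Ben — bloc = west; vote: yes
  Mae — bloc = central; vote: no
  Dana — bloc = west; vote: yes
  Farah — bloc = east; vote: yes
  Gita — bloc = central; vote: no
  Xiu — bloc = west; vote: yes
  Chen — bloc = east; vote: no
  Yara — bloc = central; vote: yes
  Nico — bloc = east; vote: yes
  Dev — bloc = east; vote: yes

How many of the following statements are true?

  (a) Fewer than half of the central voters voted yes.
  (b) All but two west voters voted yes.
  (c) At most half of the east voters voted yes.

1

(a) central: |A| = 8, |A ∩ B| = 4; needs |A ∩ B| < |A ∖ B| — false.
(b) west: |A| = 6, |A ∩ B| = 5; needs |A ∖ B| = 2 — false.
(c) east: |A| = 7, |A ∩ B| = 3; needs |A ∩ B| ≤ |A ∖ B| — true.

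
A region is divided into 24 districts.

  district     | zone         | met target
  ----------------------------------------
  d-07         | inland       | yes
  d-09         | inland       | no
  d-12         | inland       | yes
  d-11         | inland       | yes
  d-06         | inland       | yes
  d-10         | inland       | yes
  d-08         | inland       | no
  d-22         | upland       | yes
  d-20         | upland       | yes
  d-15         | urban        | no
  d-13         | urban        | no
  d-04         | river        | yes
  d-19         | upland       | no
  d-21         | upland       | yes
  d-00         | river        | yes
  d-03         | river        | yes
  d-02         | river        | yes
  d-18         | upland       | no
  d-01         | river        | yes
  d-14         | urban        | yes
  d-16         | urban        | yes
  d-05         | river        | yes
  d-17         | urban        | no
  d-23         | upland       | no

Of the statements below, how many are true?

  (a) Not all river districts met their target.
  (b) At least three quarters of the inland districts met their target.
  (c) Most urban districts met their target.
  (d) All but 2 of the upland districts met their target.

(a) river: |A| = 6, |A ∩ B| = 6; needs A ⊄ B (|A ∖ B| ≥ 1) — false.
(b) inland: |A| = 7, |A ∩ B| = 5; needs |A ∩ B| / |A| ≥ 3/4 — false.
(c) urban: |A| = 5, |A ∩ B| = 2; needs |A ∩ B| > |A ∖ B| — false.
(d) upland: |A| = 6, |A ∩ B| = 3; needs |A ∖ B| = 2 — false.

0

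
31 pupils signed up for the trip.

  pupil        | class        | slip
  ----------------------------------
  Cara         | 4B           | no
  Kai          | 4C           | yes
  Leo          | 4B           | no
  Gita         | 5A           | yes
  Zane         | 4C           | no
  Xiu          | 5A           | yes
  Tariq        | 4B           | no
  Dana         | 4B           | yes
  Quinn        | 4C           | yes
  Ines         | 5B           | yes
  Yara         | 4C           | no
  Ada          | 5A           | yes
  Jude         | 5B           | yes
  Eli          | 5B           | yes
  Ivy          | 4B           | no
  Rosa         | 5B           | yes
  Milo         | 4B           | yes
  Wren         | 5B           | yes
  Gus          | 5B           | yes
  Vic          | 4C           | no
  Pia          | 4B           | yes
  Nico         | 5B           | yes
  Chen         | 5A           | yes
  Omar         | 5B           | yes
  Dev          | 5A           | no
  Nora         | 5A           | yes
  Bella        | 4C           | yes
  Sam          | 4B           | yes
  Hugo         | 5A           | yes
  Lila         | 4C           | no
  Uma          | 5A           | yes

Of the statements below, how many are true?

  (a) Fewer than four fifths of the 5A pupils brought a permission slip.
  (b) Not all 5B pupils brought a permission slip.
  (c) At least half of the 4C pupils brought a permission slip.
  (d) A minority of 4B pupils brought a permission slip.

0

(a) 5A: |A| = 8, |A ∩ B| = 7; needs |A ∩ B| / |A| < 4/5 — false.
(b) 5B: |A| = 8, |A ∩ B| = 8; needs A ⊄ B (|A ∖ B| ≥ 1) — false.
(c) 4C: |A| = 7, |A ∩ B| = 3; needs |A ∩ B| ≥ |A ∖ B| — false.
(d) 4B: |A| = 8, |A ∩ B| = 4; needs |A ∩ B| < |A ∖ B| — false.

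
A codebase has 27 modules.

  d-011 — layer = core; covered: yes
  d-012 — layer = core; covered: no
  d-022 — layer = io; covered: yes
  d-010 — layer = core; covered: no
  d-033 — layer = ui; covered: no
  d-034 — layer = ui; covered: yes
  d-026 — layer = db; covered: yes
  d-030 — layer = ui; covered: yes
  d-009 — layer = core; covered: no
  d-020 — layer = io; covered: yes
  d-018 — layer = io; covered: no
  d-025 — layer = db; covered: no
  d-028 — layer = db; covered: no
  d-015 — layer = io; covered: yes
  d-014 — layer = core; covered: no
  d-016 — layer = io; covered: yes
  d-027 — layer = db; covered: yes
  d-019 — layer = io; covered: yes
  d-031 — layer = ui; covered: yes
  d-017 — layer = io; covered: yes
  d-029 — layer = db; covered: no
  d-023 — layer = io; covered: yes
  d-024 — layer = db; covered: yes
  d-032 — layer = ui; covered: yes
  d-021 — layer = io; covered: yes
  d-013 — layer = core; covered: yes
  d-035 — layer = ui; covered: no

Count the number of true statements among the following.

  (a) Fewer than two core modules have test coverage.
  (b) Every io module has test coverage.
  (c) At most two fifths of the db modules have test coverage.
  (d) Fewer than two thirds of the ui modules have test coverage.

(a) core: |A| = 6, |A ∩ B| = 2; needs |A ∩ B| < 2 — false.
(b) io: |A| = 9, |A ∩ B| = 8; needs A ⊆ B, i.e. every element of A is in B (|A ∖ B| = 0) — false.
(c) db: |A| = 6, |A ∩ B| = 3; needs |A ∩ B| / |A| ≤ 2/5 — false.
(d) ui: |A| = 6, |A ∩ B| = 4; needs |A ∩ B| / |A| < 2/3 — false.

0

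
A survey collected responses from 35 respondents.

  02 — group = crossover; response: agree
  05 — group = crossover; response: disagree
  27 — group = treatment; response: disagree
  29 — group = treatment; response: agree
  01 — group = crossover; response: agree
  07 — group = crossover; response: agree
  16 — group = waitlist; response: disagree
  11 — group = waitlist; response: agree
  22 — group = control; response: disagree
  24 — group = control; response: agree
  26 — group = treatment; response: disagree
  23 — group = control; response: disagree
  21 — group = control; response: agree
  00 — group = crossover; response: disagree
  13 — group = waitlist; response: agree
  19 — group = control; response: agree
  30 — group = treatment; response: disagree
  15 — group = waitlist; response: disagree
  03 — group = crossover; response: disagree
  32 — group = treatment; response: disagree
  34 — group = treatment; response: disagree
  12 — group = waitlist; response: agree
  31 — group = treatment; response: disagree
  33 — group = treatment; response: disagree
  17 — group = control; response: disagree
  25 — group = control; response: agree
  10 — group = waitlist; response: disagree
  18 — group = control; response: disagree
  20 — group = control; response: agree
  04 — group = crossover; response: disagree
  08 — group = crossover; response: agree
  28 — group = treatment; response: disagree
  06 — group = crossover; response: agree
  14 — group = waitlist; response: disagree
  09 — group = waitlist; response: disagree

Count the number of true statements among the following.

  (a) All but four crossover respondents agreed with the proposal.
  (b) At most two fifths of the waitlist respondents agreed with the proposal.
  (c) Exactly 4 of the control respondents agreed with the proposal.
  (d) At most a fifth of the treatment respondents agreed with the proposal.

(a) crossover: |A| = 9, |A ∩ B| = 5; needs |A ∖ B| = 4 — true.
(b) waitlist: |A| = 8, |A ∩ B| = 3; needs |A ∩ B| / |A| ≤ 2/5 — true.
(c) control: |A| = 9, |A ∩ B| = 5; needs |A ∩ B| = 4 — false.
(d) treatment: |A| = 9, |A ∩ B| = 1; needs |A ∩ B| / |A| ≤ 1/5 — true.

3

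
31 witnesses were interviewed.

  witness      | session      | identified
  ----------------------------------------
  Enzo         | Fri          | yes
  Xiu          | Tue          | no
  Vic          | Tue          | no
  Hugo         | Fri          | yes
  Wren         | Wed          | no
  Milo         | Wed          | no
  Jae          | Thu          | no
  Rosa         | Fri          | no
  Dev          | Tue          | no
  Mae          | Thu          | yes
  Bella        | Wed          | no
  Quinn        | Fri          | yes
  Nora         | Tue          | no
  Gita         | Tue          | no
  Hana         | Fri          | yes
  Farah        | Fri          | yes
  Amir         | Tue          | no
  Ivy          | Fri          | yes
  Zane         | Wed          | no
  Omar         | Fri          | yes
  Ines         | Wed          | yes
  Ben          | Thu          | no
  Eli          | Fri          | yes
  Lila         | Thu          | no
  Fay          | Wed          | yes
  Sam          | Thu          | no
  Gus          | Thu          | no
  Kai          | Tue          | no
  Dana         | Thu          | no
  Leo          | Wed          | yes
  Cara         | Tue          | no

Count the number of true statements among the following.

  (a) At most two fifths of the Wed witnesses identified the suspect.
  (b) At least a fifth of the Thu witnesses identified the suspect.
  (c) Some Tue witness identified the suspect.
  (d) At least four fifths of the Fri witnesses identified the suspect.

(a) Wed: |A| = 7, |A ∩ B| = 3; needs |A ∩ B| / |A| ≤ 2/5 — false.
(b) Thu: |A| = 7, |A ∩ B| = 1; needs |A ∩ B| / |A| ≥ 1/5 — false.
(c) Tue: |A| = 8, |A ∩ B| = 0; needs A ∩ B ≠ ∅ (|A ∩ B| ≥ 1) — false.
(d) Fri: |A| = 9, |A ∩ B| = 8; needs |A ∩ B| / |A| ≥ 4/5 — true.

1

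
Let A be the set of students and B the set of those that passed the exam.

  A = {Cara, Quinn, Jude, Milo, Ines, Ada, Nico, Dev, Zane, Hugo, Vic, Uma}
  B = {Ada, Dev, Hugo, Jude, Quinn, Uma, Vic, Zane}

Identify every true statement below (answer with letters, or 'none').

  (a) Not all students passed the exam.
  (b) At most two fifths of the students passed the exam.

(a)

|A| = 12, |A ∩ B| = 8, |A ∖ B| = 4.
(a) A ⊄ B (|A ∖ B| ≥ 1): holds.
(b) |A ∩ B| / |A| ≤ 2/5: fails.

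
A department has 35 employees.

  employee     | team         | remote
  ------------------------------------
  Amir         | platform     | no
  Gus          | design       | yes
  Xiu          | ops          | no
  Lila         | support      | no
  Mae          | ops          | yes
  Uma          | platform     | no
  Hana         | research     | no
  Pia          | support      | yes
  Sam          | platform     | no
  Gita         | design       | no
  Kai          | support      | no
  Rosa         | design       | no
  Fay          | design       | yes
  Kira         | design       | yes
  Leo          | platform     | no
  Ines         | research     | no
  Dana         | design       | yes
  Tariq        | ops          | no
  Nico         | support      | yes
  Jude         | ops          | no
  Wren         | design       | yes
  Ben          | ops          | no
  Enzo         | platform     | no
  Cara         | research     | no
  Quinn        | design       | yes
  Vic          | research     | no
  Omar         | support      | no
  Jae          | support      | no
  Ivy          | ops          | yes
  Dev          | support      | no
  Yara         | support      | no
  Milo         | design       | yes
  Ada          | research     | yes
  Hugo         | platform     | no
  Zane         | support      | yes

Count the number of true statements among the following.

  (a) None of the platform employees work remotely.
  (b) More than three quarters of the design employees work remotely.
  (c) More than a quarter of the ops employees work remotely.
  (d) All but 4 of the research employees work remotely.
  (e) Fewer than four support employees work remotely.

5

(a) platform: |A| = 6, |A ∩ B| = 0; needs A ∩ B = ∅ (|A ∩ B| = 0) — true.
(b) design: |A| = 9, |A ∩ B| = 7; needs |A ∩ B| / |A| > 3/4 — true.
(c) ops: |A| = 6, |A ∩ B| = 2; needs |A ∩ B| / |A| > 1/4 — true.
(d) research: |A| = 5, |A ∩ B| = 1; needs |A ∖ B| = 4 — true.
(e) support: |A| = 9, |A ∩ B| = 3; needs |A ∩ B| < 4 — true.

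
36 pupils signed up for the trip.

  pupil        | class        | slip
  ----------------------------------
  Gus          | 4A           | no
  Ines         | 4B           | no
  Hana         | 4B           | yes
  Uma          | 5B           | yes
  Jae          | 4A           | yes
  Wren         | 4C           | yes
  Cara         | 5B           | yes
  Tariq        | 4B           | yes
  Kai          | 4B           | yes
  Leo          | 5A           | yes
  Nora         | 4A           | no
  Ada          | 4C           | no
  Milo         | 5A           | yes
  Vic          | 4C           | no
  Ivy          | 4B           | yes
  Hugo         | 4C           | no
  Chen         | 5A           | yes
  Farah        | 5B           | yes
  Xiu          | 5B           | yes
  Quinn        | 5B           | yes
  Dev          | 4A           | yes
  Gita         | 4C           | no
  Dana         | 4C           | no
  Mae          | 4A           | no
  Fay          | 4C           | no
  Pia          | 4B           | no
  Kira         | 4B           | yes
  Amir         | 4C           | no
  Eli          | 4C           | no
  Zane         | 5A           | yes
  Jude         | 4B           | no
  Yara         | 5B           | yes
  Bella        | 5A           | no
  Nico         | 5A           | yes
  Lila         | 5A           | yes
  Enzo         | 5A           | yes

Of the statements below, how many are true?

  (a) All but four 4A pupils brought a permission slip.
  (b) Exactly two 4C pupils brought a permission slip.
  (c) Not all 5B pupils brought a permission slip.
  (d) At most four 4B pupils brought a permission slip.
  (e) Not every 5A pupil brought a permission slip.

(a) 4A: |A| = 5, |A ∩ B| = 2; needs |A ∖ B| = 4 — false.
(b) 4C: |A| = 9, |A ∩ B| = 1; needs |A ∩ B| = 2 — false.
(c) 5B: |A| = 6, |A ∩ B| = 6; needs A ⊄ B (|A ∖ B| ≥ 1) — false.
(d) 4B: |A| = 8, |A ∩ B| = 5; needs |A ∩ B| ≤ 4 — false.
(e) 5A: |A| = 8, |A ∩ B| = 7; needs A ⊄ B (|A ∖ B| ≥ 1) — true.

1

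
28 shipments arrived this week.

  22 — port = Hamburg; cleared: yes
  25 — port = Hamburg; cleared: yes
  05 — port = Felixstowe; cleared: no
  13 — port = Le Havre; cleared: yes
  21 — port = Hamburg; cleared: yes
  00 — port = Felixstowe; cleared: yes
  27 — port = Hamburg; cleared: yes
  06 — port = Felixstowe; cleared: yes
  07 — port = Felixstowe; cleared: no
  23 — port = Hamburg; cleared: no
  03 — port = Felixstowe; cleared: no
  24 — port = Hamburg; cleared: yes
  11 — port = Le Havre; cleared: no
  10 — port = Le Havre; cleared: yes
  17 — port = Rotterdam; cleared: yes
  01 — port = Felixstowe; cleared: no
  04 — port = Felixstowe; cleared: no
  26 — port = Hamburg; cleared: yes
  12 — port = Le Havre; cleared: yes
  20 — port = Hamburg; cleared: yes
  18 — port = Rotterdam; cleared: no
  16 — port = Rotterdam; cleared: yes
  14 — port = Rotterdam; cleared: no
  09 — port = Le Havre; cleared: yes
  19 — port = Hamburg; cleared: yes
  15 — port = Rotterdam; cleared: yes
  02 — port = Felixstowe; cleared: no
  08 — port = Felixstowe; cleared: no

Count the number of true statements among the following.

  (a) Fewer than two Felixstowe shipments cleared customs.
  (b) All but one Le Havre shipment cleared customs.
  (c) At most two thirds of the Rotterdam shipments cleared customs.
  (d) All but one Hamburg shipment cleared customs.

3

(a) Felixstowe: |A| = 9, |A ∩ B| = 2; needs |A ∩ B| < 2 — false.
(b) Le Havre: |A| = 5, |A ∩ B| = 4; needs |A ∖ B| = 1 — true.
(c) Rotterdam: |A| = 5, |A ∩ B| = 3; needs |A ∩ B| / |A| ≤ 2/3 — true.
(d) Hamburg: |A| = 9, |A ∩ B| = 8; needs |A ∖ B| = 1 — true.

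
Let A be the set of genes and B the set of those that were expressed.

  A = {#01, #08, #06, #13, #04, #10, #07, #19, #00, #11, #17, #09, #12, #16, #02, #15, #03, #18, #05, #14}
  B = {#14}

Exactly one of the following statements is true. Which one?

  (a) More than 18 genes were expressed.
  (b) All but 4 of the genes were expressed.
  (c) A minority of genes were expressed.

(c)

|A| = 20, |A ∩ B| = 1, |A ∖ B| = 19.
(a) requires |A ∩ B| > 18: false.
(b) requires |A ∖ B| = 4: false.
(c) requires |A ∩ B| < |A ∖ B|: true.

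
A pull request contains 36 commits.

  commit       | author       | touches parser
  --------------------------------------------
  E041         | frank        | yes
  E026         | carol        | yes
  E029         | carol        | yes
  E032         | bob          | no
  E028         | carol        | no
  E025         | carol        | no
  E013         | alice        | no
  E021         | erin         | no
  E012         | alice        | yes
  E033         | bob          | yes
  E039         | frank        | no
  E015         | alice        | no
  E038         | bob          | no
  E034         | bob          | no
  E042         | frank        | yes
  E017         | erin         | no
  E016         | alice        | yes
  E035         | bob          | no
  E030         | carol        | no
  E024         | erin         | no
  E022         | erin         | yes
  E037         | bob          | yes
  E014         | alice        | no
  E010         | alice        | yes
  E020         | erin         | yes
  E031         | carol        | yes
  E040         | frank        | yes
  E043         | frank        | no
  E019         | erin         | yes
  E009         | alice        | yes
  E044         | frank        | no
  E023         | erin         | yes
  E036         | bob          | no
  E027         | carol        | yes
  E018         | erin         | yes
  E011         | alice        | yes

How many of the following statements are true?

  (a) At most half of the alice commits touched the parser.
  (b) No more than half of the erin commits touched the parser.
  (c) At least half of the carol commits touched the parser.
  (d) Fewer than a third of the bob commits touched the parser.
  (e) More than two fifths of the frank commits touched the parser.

(a) alice: |A| = 8, |A ∩ B| = 5; needs |A ∩ B| ≤ |A ∖ B| — false.
(b) erin: |A| = 8, |A ∩ B| = 5; needs |A ∩ B| ≤ |A ∖ B| — false.
(c) carol: |A| = 7, |A ∩ B| = 4; needs |A ∩ B| ≥ |A ∖ B| — true.
(d) bob: |A| = 7, |A ∩ B| = 2; needs |A ∩ B| / |A| < 1/3 — true.
(e) frank: |A| = 6, |A ∩ B| = 3; needs |A ∩ B| / |A| > 2/5 — true.

3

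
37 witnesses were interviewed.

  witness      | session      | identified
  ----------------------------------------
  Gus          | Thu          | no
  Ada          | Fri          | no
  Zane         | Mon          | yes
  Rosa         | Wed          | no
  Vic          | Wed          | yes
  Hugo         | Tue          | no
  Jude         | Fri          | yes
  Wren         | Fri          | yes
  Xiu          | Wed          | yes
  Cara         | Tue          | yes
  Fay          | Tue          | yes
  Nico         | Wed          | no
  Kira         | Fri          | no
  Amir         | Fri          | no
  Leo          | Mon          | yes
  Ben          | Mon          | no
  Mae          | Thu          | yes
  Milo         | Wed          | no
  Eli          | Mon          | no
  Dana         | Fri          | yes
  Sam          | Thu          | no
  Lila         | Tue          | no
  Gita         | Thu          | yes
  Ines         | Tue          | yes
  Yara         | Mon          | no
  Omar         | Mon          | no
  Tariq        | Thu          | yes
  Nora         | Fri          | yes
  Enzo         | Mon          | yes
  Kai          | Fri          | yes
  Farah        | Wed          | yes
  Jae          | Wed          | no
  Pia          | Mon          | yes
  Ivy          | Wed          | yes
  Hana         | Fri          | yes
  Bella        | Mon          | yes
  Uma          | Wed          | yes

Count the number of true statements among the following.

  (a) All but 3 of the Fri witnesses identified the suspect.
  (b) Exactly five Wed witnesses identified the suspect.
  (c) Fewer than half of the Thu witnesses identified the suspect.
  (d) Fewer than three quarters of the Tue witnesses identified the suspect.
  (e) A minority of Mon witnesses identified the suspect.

(a) Fri: |A| = 9, |A ∩ B| = 6; needs |A ∖ B| = 3 — true.
(b) Wed: |A| = 9, |A ∩ B| = 5; needs |A ∩ B| = 5 — true.
(c) Thu: |A| = 5, |A ∩ B| = 3; needs |A ∩ B| < |A ∖ B| — false.
(d) Tue: |A| = 5, |A ∩ B| = 3; needs |A ∩ B| / |A| < 3/4 — true.
(e) Mon: |A| = 9, |A ∩ B| = 5; needs |A ∩ B| < |A ∖ B| — false.

3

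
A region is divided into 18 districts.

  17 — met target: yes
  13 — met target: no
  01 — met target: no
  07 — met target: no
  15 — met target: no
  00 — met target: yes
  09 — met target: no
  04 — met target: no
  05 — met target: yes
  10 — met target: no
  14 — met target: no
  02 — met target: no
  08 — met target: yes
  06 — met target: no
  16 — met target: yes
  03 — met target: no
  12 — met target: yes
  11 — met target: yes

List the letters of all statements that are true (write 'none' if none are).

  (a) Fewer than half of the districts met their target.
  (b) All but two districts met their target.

|A| = 18, |A ∩ B| = 7, |A ∖ B| = 11.
(a) |A ∩ B| < |A ∖ B|: holds.
(b) |A ∖ B| = 2: fails.

(a)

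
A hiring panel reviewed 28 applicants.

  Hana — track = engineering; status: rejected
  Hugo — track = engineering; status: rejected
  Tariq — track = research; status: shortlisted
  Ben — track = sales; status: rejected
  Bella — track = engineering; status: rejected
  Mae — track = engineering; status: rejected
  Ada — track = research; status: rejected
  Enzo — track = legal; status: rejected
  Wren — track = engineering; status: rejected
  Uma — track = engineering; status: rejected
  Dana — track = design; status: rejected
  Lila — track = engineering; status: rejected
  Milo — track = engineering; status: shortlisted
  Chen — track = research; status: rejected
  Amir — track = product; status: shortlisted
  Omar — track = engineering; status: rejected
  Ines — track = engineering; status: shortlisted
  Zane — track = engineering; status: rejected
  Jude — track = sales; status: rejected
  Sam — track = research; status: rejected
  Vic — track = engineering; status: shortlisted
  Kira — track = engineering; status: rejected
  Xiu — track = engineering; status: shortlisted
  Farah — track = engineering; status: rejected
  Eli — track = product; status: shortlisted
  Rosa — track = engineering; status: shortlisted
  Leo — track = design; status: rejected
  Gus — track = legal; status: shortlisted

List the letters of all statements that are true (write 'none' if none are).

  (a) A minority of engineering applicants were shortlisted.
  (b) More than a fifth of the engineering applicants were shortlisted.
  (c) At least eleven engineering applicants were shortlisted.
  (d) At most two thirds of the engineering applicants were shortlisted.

(a), (b), (d)

|A| = 16, |A ∩ B| = 5, |A ∖ B| = 11.
(a) |A ∩ B| < |A ∖ B|: holds.
(b) |A ∩ B| / |A| > 1/5: holds.
(c) |A ∩ B| ≥ 11: fails.
(d) |A ∩ B| / |A| ≤ 2/3: holds.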